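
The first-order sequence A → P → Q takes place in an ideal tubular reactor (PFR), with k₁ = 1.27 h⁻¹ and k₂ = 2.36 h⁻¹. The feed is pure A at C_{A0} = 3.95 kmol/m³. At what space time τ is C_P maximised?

0.568 h

Setting dC_P/dτ = 0 gives τ_opt = ln(k₂/k₁)/(k₂−k₁).
= ln(2.36/1.27)/(2.36−1.27) = ln(1.858)/1.090 = 0.6196/1.090 = 0.568 h.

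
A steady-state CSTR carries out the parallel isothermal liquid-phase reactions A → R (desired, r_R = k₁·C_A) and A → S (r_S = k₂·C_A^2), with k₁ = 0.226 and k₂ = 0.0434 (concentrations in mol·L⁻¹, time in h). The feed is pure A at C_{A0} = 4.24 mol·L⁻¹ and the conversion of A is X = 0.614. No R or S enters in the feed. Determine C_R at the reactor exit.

Exit C_A = C_{A0}(1−X) = 4.24×0.386 = 1.637 mol·L⁻¹.
A CSTR operates uniformly at the exit composition, giving r_R = 0.3699 and r_S = 0.1163 (each k·C_A^n at C_A = 1.637).
Fraction of consumed A going to R: r_R/(r_R+r_S) = 0.7609.
C_R = 0.7609·C_{A0}·X = 0.7609×4.24×0.614 = 1.98 mol·L⁻¹.

1.98 mol·L⁻¹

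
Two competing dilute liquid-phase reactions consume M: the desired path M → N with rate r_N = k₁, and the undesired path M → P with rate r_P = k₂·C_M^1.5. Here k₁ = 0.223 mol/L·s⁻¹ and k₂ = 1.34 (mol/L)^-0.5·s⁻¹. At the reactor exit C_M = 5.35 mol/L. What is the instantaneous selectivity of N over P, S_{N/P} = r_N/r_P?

S_{N/P} = r_N/r_P = (k₁)/(k₂·C_M^1.5) = (k₁/k₂)·C_M^-1.5.
= (0.223) / (1.34×5.350^1.5) = 0.2230/16.58 = 0.0134.

0.0134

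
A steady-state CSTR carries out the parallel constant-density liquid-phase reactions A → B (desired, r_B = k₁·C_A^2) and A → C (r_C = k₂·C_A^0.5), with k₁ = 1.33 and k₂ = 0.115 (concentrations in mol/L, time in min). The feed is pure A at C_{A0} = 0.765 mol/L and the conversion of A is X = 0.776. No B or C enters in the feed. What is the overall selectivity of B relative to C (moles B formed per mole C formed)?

0.820

Exit C_A = C_{A0}(1−X) = 0.765×0.224 = 0.1714 mol/L.
A CSTR operates uniformly at the exit composition, giving r_B = 0.03905 and r_C = 0.04760 (each k·C_A^n at C_A = 0.1714).
Overall selectivity = C_B/C_C = r_Bτ/(r_Cτ) = r_B/r_C = 0.820.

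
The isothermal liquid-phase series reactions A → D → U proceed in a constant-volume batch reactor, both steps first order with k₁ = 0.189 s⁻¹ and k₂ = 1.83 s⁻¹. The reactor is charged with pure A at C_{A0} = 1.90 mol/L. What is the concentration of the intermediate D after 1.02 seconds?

For first-order series with pure A initially, C_D(t) = k₁C_{A0}/(k₂−k₁)·(e^(−k₁t) − e^(−k₂t)).
e^(−k₁t) = e^(−0.189×1.02) = e^(−0.1928) = 0.8247; e^(−k₂t) = e^(−1.867) = 0.1546.
C_D = 0.189×1.90/(1.83−0.189) × (0.8247−0.1546) = 0.2188×0.6700 = 0.1466 mol/L.

0.147 mol/L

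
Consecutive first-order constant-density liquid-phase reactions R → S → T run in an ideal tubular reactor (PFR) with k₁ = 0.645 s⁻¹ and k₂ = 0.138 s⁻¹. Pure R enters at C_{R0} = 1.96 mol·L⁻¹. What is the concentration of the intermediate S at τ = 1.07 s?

For first-order series with pure R initially, C_S(τ) = k₁C_{R0}/(k₂−k₁)·(e^(−k₁τ) − e^(−k₂τ)).
e^(−k₁τ) = e^(−0.645×1.07) = e^(−0.6902) = 0.5015; e^(−k₂τ) = e^(−0.1477) = 0.8627.
C_S = 0.645×1.96/(0.138−0.645) × (0.5015−0.8627) = (-2.493)×(-0.3612) = 0.9007 mol·L⁻¹.

0.901 mol·L⁻¹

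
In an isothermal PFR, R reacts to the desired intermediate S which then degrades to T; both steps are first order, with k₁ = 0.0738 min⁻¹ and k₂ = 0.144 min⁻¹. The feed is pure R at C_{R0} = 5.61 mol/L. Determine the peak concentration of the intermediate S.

1.42 mol/L

For a first-order series the maximum intermediate yield is C_{S,max}/C_{R0} = (k₁/k₂)^[k₂/(k₂−k₁)].
= (0.0738/0.144)^(0.144/(0.144−0.0738)) = (0.5125)^(2.051) = 0.2538.
C_{S,max} = 0.2538×5.61 = 1.42 mol/L.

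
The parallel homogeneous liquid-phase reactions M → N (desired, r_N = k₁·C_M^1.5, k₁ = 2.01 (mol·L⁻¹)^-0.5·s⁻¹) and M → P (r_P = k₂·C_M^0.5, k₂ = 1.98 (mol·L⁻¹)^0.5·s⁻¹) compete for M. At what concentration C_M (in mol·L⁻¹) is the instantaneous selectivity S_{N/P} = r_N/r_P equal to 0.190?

0.187 mol·L⁻¹

S_{N/P} = (k₁/k₂)·C_M ⇒ C_M = S·k₂/k₁.
= 0.190×1.98/2.01 = 0.187 mol·L⁻¹.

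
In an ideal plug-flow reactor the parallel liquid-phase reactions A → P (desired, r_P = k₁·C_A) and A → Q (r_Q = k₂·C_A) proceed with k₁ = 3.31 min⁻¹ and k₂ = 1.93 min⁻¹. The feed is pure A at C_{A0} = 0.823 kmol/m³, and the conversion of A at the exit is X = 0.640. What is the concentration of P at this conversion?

0.333 kmol/m³

C_A = C_{A0}(1−X) = 0.2963 kmol/m³.
Both paths are first order in A, so the instantaneous fraction to P is constant: dC_P/d(−C_A) = k₁/(k₁+k₂) = 0.6317.
C_P = 0.6317·(C_{A0}−C_A) = 0.6317×0.5267 = 0.333 kmol/m³.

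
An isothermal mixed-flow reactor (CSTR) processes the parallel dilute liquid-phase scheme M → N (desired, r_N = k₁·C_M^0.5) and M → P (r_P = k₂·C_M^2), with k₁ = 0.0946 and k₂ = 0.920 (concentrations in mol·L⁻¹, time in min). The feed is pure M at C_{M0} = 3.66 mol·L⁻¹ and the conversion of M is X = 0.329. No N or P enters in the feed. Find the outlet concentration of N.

Exit C_M = C_{M0}(1−X) = 3.66×0.671 = 2.456 mol·L⁻¹.
In a CSTR the entire volume is at exit conditions, so r_N = 0.0946×2.456^0.5 = 0.1482 and r_P = 0.920×2.456^2 = 5.549.
Fraction of consumed M going to N: r_N/(r_N+r_P) = 0.02602.
C_N = 0.02602·C_{M0}·X = 0.02602×3.66×0.329 = 0.0313 mol·L⁻¹.

0.0313 mol·L⁻¹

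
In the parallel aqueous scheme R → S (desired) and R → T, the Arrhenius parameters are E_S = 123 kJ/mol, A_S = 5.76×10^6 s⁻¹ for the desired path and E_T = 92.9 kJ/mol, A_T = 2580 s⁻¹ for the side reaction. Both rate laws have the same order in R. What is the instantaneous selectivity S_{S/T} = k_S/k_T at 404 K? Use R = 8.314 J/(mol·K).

With equal orders, S_{S/T} = k_S/k_T = (A_S/A_T)·exp[(E_T−E_S)/(RT)].
(E_T−E_S)/(RT) = (92.9−123)×10³/(8.314×404) = -30100/3359 = -8.961.
k_S/k_T = (5.76×10^6/2580)·exp(-8.961) = 2233 × 1.283×10^-4 = 0.286.
Since E_S > E_T, raising the temperature improves selectivity toward S.

0.286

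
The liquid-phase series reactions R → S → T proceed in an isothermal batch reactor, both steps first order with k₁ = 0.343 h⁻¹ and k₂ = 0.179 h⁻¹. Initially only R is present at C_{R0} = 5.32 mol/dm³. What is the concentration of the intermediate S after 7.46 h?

The intermediate concentration in a first-order A→B→C sequence is C_S = k₁C_{R0}(e^(−k₁t) − e^(−k₂t))/(k₂−k₁).
e^(−k₁t) = e^(−0.343×7.46) = e^(−2.559) = 0.07740; e^(−k₂t) = e^(−1.335) = 0.2631.
C_S = 0.343×5.32/(0.179−0.343) × (0.07740−0.2631) = (-11.13)×(-0.1857) = 2.066 mol/dm³.

2.07 mol/dm³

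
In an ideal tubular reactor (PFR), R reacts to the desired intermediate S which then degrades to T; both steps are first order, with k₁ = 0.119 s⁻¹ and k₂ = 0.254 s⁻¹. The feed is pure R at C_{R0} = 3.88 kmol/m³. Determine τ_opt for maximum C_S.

The intermediate peaks when r₁ = r₂, i.e. k₁e^(−k₁τ) = k₂e^(−k₂τ), giving τ_opt = ln(k₂/k₁)/(k₂−k₁).
= ln(0.254/0.119)/(0.254−0.119) = ln(2.134)/0.1350 = 0.7582/0.1350 = 5.62 s.

5.62 s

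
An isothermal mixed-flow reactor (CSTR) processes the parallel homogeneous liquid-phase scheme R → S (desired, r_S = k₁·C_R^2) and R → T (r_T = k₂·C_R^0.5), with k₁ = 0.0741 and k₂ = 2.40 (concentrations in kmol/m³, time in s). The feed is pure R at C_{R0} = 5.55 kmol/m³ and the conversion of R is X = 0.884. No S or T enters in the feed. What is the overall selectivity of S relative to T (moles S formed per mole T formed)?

0.0159

Exit C_R = C_{R0}(1−X) = 5.55×0.116 = 0.6438 kmol/m³.
In a CSTR the entire volume is at exit conditions, so r_S = 0.0741×0.6438^2 = 0.03071 and r_T = 2.40×0.6438^0.5 = 1.926.
Overall selectivity = C_S/C_T = r_Sτ/(r_Tτ) = r_S/r_T = 0.0159.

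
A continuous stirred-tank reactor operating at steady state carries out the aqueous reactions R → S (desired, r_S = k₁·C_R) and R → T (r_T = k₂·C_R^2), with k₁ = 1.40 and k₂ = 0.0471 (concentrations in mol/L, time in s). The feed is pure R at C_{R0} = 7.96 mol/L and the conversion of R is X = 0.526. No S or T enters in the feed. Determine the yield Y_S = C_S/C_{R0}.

Exit C_R = C_{R0}(1−X) = 7.96×0.474 = 3.773 mol/L.
Rates in a CSTR are evaluated at the outlet concentration: r_S = 1.40×3.773 = 5.282, r_T = 0.0471×3.773^2 = 0.6705.
Fraction of consumed R going to S: r_S/(r_S+r_T) = 0.8874.
C_S = 0.8874·C_{R0}·X = 0.8874×7.96×0.526 = 3.72 mol/L; Y_S = C_S/C_{R0} = 0.467.

0.467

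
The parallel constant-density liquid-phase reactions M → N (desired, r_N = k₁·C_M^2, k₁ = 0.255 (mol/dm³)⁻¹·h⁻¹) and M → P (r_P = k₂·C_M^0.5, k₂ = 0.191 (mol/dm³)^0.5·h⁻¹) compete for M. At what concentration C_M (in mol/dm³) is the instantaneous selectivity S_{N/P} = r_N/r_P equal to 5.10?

2.44 mol/dm³

S_{N/P} = (k₁/k₂)·C_M^1.5 ⇒ C_M = (S·k₂/k₁)^(1/1.5).
= (5.10×0.191/0.255)^(0.6667) = (3.820)^(0.6667) = 2.44 mol/dm³.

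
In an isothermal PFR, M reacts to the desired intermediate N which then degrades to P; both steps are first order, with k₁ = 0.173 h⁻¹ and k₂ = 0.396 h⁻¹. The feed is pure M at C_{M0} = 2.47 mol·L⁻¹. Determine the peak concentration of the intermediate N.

0.568 mol·L⁻¹

For a first-order series the maximum intermediate yield is C_{N,max}/C_{M0} = (k₁/k₂)^[k₂/(k₂−k₁)].
= (0.173/0.396)^(0.396/(0.396−0.173)) = (0.4369)^(1.776) = 0.2298.
C_{N,max} = 0.2298×2.47 = 0.568 mol·L⁻¹.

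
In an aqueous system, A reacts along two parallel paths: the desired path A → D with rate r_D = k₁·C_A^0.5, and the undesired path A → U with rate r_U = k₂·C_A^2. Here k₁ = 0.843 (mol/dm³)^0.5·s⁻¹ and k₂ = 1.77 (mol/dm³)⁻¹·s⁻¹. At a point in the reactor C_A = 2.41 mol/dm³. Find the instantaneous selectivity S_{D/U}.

0.127

S_{D/U} = r_D/r_U = (k₁·C_A^0.5)/(k₂·C_A^2) = (k₁/k₂)·C_A^-1.5.
= (0.843×2.410^0.5) / (1.77×2.410^2) = 1.309/10.28 = 0.127.
The undesired path is higher order in A, so low C_A (CSTR or dilute feed) favours D.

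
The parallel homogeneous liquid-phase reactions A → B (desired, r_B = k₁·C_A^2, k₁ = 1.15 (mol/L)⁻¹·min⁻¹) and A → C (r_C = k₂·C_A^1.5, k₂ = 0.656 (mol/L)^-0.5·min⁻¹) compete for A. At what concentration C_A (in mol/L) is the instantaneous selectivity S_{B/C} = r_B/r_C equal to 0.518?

S_{B/C} = (k₁/k₂)·C_A^0.5 ⇒ C_A = (S·k₂/k₁)^(2).
= (0.518×0.656/1.15)^(2) = (0.2955)^(2) = 0.0873 mol/L.

0.0873 mol/L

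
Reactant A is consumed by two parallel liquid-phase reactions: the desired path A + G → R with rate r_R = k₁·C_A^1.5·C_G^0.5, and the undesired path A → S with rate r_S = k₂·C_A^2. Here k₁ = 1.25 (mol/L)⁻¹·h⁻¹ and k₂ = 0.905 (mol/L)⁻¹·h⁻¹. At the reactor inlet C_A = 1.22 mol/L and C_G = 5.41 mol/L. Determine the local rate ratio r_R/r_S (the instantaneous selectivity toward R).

2.91

S_{R/S} = r_R/r_S = (k₁·C_A^1.5·C_G^0.5)/(k₂·C_A^2) = (k₁/k₂)·C_A^-0.5·C_G^0.5.
= (1.25×1.220^1.5×5.410^0.5) / (0.905×1.220^2) = 3.918/1.347 = 2.91.
The undesired path is higher order in A, so low C_A (CSTR or dilute feed) favours R.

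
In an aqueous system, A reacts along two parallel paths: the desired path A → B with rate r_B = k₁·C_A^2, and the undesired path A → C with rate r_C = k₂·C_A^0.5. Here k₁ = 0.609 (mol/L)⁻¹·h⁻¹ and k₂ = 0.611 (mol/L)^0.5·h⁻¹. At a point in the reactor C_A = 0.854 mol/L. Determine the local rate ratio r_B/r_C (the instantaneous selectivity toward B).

0.787

S_{B/C} = r_B/r_C = (k₁·C_A^2)/(k₂·C_A^0.5) = (k₁/k₂)·C_A^1.5.
= (0.609×0.8540^2) / (0.611×0.8540^0.5) = 0.4442/0.5646 = 0.787.
Since the desired path is higher order in A, keeping C_A high (PFR or concentrated feed) favours B.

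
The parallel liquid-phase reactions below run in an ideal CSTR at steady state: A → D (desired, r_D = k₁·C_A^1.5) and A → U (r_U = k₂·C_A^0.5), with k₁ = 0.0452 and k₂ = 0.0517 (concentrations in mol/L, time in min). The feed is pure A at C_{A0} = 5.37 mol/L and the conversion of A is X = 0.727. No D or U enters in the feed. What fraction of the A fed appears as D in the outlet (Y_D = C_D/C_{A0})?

Exit C_A = C_{A0}(1−X) = 5.37×0.273 = 1.466 mol/L.
In a CSTR the entire volume is at exit conditions, so r_D = 0.0452×1.466^1.5 = 0.08023 and r_U = 0.0517×1.466^0.5 = 0.06260.
Fraction of consumed A going to D: r_D/(r_D+r_U) = 0.5617.
C_D = 0.5617·C_{A0}·X = 0.5617×5.37×0.727 = 2.19 mol/L; Y_D = C_D/C_{A0} = 0.408.

0.408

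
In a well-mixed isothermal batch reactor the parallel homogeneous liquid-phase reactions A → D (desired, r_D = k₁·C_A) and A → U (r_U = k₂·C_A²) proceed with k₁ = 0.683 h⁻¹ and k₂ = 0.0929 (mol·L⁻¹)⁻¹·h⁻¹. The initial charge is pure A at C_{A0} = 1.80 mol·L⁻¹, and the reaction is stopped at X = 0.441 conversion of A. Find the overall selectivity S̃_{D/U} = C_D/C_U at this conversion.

C_A = C_{A0}(1−X) = 1.006 mol·L⁻¹.
Along a PFR/batch, dC_D/dC_A = −r_D/(r_D+r_U) = −k₁/(k₁+k₂·C_A).
Integrating from C_{A0} to C_A: C_D = (0.683/0.0929)·ln[(0.683+0.0929·1.80)/(0.683+0.0929·1.01)] = 7.352·ln(0.8502/0.7765) = 0.6670 mol·L⁻¹.
C_U = (C_{A0}−C_A)−C_D = 0.1268 mol·L⁻¹; S̃_{D/U} = 0.6670/0.1268 = 5.26.

5.26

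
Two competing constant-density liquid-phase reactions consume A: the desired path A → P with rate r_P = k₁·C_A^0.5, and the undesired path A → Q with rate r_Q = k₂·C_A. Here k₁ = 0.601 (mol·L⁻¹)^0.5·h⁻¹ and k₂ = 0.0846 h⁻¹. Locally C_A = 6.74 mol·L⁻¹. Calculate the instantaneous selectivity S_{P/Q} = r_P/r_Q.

S_{P/Q} = r_P/r_Q = (k₁·C_A^0.5)/(k₂·C_A) = (k₁/k₂)·C_A^-0.5.
= (0.601×6.740^0.5) / (0.0846×6.740) = 1.560/0.5702 = 2.74.
The undesired path is higher order in A, so low C_A (CSTR or dilute feed) favours P.

2.74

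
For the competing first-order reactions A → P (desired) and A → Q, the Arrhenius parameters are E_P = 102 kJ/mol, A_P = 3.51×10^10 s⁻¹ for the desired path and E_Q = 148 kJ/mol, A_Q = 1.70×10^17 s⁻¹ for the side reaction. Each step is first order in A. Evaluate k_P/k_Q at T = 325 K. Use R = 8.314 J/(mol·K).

5.11

Since both paths have the same order in A, the concentration cancels and S_{P/Q} = k_P/k_Q = (A_P/A_Q)·exp[(E_Q−E_P)/(RT)].
(E_Q−E_P)/(RT) = (148−102)×10³/(8.314×325) = 46000/2702 = 17.02.
k_P/k_Q = (3.51×10^10/1.70×10^17)·exp(17.02) = 2.065×10^-7 × 2.474×10^7 = 5.11.
Since E_P < E_Q, lowering the temperature improves selectivity toward P.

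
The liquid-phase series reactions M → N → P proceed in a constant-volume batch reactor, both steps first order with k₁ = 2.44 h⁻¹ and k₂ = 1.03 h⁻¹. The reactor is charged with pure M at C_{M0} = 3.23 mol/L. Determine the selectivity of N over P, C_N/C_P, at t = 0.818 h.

For first-order series with pure M initially, C_N(t) = k₁C_{M0}/(k₂−k₁)·(e^(−k₁t) − e^(−k₂t)).
e^(−k₁t) = e^(−2.44×0.818) = e^(−1.996) = 0.1359; e^(−k₂t) = e^(−0.8425) = 0.4306.
C_N = 2.44×3.23/(1.03−2.44) × (0.1359−0.4306) = (-5.590)×(-0.2947) = 1.647 mol/L.
C_M = C_{M0}e^(−k₁t) = 0.4389 mol/L, so C_P = C_{M0}−C_M−C_N = 1.144 mol/L; C_N/C_P = 1.44.

1.44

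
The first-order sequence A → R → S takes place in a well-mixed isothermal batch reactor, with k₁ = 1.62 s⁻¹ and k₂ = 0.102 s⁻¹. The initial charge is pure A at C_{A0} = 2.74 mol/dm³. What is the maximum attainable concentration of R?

2.28 mol/dm³

For a first-order series the maximum intermediate yield is C_{R,max}/C_{A0} = (k₁/k₂)^[k₂/(k₂−k₁)].
= (1.62/0.102)^(0.102/(0.102−1.62)) = (15.88)^(-0.06719) = 0.8304.
C_{R,max} = 0.8304×2.74 = 2.28 mol/dm³.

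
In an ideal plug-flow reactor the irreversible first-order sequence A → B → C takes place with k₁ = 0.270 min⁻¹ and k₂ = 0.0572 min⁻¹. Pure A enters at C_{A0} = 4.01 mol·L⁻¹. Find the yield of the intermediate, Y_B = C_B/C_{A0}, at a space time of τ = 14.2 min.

0.536

Solving the coupled first-order balances gives C_B(τ) = [k₁/(k₂−k₁)]·C_{A0}·(e^(−k₁τ) − e^(−k₂τ)).
e^(−k₁τ) = e^(−0.270×14.2) = e^(−3.834) = 0.02162; e^(−k₂τ) = e^(−0.8122) = 0.4439.
C_B = 0.270×4.01/(0.0572−0.270) × (0.02162−0.4439) = (-5.088)×(-0.4222) = 2.148 mol·L⁻¹.
Y_B = C_B/C_{A0} = 2.148/4.01 = 0.536.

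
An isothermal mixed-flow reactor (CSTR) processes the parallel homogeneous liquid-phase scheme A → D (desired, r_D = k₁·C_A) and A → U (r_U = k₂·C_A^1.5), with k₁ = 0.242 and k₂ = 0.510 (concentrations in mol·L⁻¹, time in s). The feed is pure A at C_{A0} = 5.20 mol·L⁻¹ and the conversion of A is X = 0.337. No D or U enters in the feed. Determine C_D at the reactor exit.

0.357 mol·L⁻¹

Exit C_A = C_{A0}(1−X) = 5.20×0.663 = 3.448 mol·L⁻¹.
Rates in a CSTR are evaluated at the outlet concentration: r_D = 0.242×3.448 = 0.8343, r_U = 0.510×3.448^1.5 = 3.265.
Fraction of consumed A going to D: r_D/(r_D+r_U) = 0.2035.
C_D = 0.2035·C_{A0}·X = 0.2035×5.20×0.337 = 0.357 mol·L⁻¹.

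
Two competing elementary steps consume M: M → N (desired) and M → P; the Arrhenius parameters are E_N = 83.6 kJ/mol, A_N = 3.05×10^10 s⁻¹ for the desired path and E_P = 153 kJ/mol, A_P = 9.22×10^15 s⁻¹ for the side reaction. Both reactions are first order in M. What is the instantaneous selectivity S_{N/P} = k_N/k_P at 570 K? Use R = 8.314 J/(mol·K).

k_N/k_P = (A_N/A_P)·exp[−(E_N−E_P)/(RT)] = (A_N/A_P)·exp[(E_P−E_N)/(RT)].
(E_P−E_N)/(RT) = (153−83.6)×10³/(8.314×570) = 69400/4739 = 14.64.
k_N/k_P = (3.05×10^10/9.22×10^15)·exp(14.64) = 3.308×10^-6 × 2.291×10^6 = 7.58.
Since E_N < E_P, lowering the temperature improves selectivity toward N.

7.58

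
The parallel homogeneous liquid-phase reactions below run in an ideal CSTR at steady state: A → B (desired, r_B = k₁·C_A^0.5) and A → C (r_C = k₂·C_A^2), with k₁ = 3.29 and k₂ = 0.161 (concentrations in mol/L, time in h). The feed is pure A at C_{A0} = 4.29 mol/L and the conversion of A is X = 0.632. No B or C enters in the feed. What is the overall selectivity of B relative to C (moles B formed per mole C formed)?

10.3

Exit C_A = C_{A0}(1−X) = 4.29×0.368 = 1.579 mol/L.
In a CSTR the entire volume is at exit conditions, so r_B = 3.29×1.579^0.5 = 4.134 and r_C = 0.161×1.579^2 = 0.4013.
Overall selectivity = C_B/C_C = r_Bτ/(r_Cτ) = r_B/r_C = 10.3.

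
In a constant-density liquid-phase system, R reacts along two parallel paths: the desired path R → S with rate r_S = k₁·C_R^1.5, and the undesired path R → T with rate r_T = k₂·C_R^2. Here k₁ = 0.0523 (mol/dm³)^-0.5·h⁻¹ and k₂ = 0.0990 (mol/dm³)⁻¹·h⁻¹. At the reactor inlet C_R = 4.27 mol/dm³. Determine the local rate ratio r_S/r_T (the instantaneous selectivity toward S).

S_{S/T} = r_S/r_T = (k₁·C_R^1.5)/(k₂·C_R^2) = (k₁/k₂)·C_R^-0.5.
= (0.0523×4.270^1.5) / (0.0990×4.270^2) = 0.4615/1.805 = 0.256.
The undesired path is higher order in R, so low C_R (CSTR or dilute feed) favours S.

0.256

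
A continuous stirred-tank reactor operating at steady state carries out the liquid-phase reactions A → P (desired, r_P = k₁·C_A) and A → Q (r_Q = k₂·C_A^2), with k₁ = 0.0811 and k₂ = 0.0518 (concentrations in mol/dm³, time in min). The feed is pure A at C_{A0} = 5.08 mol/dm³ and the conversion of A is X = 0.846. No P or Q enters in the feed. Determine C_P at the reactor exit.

2.87 mol/dm³

Exit C_A = C_{A0}(1−X) = 5.08×0.154 = 0.7823 mol/dm³.
In a CSTR the entire volume is at exit conditions, so r_P = 0.0811×0.7823 = 0.06345 and r_Q = 0.0518×0.7823^2 = 0.03170.
Fraction of consumed A going to P: r_P/(r_P+r_Q) = 0.6668.
C_P = 0.6668·C_{A0}·X = 0.6668×5.08×0.846 = 2.87 mol/dm³.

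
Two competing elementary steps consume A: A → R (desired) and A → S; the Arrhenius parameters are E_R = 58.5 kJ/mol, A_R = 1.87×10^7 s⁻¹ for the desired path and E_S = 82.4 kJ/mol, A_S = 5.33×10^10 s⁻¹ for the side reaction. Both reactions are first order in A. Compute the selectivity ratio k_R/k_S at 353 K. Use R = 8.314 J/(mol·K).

1.21

With equal orders, S_{R/S} = k_R/k_S = (A_R/A_S)·exp[(E_S−E_R)/(RT)].
(E_S−E_R)/(RT) = (82.4−58.5)×10³/(8.314×353) = 23900/2935 = 8.144.
k_R/k_S = (1.87×10^7/5.33×10^10)·exp(8.144) = 3.508×10^-4 × 3441 = 1.21.
Since E_R < E_S, lowering the temperature improves selectivity toward R.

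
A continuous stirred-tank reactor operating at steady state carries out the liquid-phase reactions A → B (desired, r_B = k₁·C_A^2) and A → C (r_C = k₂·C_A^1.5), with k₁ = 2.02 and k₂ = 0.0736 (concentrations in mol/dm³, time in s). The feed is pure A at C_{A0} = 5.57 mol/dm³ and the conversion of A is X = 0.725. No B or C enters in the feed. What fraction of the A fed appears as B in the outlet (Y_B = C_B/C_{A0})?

0.704

Exit C_A = C_{A0}(1−X) = 5.57×0.275 = 1.532 mol/dm³.
A CSTR operates uniformly at the exit composition, giving r_B = 4.739 and r_C = 0.1395 (each k·C_A^n at C_A = 1.532).
Fraction of consumed A going to B: r_B/(r_B+r_C) = 0.9714.
C_B = 0.9714·C_{A0}·X = 0.9714×5.57×0.725 = 3.92 mol/dm³; Y_B = C_B/C_{A0} = 0.704.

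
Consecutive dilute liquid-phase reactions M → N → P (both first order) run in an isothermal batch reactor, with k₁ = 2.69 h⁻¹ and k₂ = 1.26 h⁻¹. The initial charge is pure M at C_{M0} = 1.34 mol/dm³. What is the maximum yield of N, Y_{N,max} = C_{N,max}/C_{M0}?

0.513

For a first-order series the maximum intermediate yield is C_{N,max}/C_{M0} = (k₁/k₂)^[k₂/(k₂−k₁)].
= (2.69/1.26)^(1.26/(1.26−2.69)) = (2.135)^(-0.8811) = 0.5126.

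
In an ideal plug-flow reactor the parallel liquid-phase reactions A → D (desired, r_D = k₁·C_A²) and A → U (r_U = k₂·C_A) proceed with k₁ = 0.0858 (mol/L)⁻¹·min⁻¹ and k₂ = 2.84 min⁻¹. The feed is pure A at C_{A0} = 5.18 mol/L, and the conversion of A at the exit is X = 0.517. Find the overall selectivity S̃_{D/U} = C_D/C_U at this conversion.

C_A = C_{A0}(1−X) = 2.502 mol/L.
Along a PFR/batch, dC_U/dC_A = −r_U/(r_D+r_U) = −k₂/(k₂+k₁·C_A).
Integrating from C_{A0} to C_A: C_U = (2.84/0.0858)·ln[(2.84+0.0858·5.18)/(2.84+0.0858·2.50)] = 33.10·ln(3.284/3.055) = 2.401 mol/L.
Then C_D = (C_{A0}−C_A) − C_U = 2.678 − 2.401 = 0.2774 mol/L.
S̃_{D/U} = C_D/C_U = 0.2774/2.401 = 0.116.

0.116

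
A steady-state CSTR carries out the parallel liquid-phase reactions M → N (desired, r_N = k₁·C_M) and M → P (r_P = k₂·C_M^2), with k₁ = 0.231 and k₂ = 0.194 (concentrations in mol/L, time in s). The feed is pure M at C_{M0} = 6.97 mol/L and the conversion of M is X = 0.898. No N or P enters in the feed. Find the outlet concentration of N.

Exit C_M = C_{M0}(1−X) = 6.97×0.102 = 0.7109 mol/L.
In a CSTR the entire volume is at exit conditions, so r_N = 0.231×0.7109 = 0.1642 and r_P = 0.194×0.7109^2 = 0.09805.
Fraction of consumed M going to N: r_N/(r_N+r_P) = 0.6261.
C_N = 0.6261·C_{M0}·X = 0.6261×6.97×0.898 = 3.92 mol/L.

3.92 mol/L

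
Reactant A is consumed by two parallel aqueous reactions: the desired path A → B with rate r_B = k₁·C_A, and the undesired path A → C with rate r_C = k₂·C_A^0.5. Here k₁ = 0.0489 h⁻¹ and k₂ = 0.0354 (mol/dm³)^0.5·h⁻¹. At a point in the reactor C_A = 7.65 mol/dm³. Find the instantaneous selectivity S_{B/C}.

3.82

S_{B/C} = r_B/r_C = (k₁·C_A)/(k₂·C_A^0.5) = (k₁/k₂)·C_A^0.5.
= (0.0489×7.650) / (0.0354×7.650^0.5) = 0.3741/0.09791 = 3.82.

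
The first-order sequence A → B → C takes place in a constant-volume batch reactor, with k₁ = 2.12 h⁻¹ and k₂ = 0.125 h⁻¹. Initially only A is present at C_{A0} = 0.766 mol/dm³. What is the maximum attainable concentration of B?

0.642 mol/dm³

At the optimum, C_{B,max}/C_{A0} = (k₁/k₂)^[k₂/(k₂−k₁)].
= (2.12/0.125)^(0.125/(0.125−2.12)) = (16.96)^(-0.06266) = 0.8375.
C_{B,max} = 0.8375×0.766 = 0.642 mol/dm³.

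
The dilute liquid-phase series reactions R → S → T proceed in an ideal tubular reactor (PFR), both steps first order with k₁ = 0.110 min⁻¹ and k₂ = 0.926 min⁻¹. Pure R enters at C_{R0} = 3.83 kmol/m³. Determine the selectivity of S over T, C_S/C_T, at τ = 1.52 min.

1.11

The intermediate concentration in a first-order A→B→C sequence is C_S = k₁C_{R0}(e^(−k₁τ) − e^(−k₂τ))/(k₂−k₁).
e^(−k₁τ) = e^(−0.110×1.52) = e^(−0.1672) = 0.8460; e^(−k₂τ) = e^(−1.408) = 0.2447.
C_S = 0.110×3.83/(0.926−0.110) × (0.8460−0.2447) = 0.5163×0.6013 = 0.3104 kmol/m³.
C_R = C_{R0}e^(−k₁τ) = 3.240 kmol/m³, so C_T = C_{R0}−C_R−C_S = 0.2793 kmol/m³; C_S/C_T = 1.11.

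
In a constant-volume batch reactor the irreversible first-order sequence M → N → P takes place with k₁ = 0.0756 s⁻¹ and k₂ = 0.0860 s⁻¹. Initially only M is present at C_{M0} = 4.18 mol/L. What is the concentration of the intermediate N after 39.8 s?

For first-order series with pure M initially, C_N(t) = k₁C_{M0}/(k₂−k₁)·(e^(−k₁t) − e^(−k₂t)).
e^(−k₁t) = e^(−0.0756×39.8) = e^(−3.009) = 0.04935; e^(−k₂t) = e^(−3.423) = 0.03262.
C_N = 0.0756×4.18/(0.0860−0.0756) × (0.04935−0.03262) = 30.39×0.01673 = 0.5082 mol/L.

0.508 mol/L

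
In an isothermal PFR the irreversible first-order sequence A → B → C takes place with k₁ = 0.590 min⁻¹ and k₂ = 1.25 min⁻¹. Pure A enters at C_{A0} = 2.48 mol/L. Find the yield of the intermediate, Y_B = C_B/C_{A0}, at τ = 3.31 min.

The intermediate concentration in a first-order A→B→C sequence is C_B = k₁C_{A0}(e^(−k₁τ) − e^(−k₂τ))/(k₂−k₁).
e^(−k₁τ) = e^(−0.590×3.31) = e^(−1.953) = 0.1419; e^(−k₂τ) = e^(−4.138) = 0.01596.
C_B = 0.590×2.48/(1.25−0.590) × (0.1419−0.01596) = 2.217×0.1259 = 0.2791 mol/L.
Y_B = C_B/C_{A0} = 0.2791/2.48 = 0.113.

0.113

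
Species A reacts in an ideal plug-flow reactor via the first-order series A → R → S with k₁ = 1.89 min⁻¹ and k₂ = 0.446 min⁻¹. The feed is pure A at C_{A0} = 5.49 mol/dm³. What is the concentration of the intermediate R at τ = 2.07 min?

The intermediate concentration in a first-order A→B→C sequence is C_R = k₁C_{A0}(e^(−k₁τ) − e^(−k₂τ))/(k₂−k₁).
e^(−k₁τ) = e^(−1.89×2.07) = e^(−3.912) = 0.01999; e^(−k₂τ) = e^(−0.9232) = 0.3972.
C_R = 1.89×5.49/(0.446−1.89) × (0.01999−0.3972) = (-7.186)×(-0.3772) = 2.711 mol/dm³.

2.71 mol/dm³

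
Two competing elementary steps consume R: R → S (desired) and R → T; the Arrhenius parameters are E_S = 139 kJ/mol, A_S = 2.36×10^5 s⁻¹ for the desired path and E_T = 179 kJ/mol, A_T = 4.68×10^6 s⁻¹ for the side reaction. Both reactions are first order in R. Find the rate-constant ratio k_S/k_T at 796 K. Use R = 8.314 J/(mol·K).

21.3

With equal orders, S_{S/T} = k_S/k_T = (A_S/A_T)·exp[(E_T−E_S)/(RT)].
(E_T−E_S)/(RT) = (179−139)×10³/(8.314×796) = 40000/6618 = 6.044.
k_S/k_T = (2.36×10^5/4.68×10^6)·exp(6.044) = 0.05043 × 421.6 = 21.3.
Since E_S < E_T, lowering the temperature improves selectivity toward S.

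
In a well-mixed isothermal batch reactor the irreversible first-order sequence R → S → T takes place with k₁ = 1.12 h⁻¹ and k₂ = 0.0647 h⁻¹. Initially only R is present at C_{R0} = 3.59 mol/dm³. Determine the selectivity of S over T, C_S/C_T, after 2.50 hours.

The intermediate concentration in a first-order A→B→C sequence is C_S = k₁C_{R0}(e^(−k₁t) − e^(−k₂t))/(k₂−k₁).
e^(−k₁t) = e^(−1.12×2.50) = e^(−2.800) = 0.06081; e^(−k₂t) = e^(−0.1617) = 0.8507.
C_S = 1.12×3.59/(0.0647−1.12) × (0.06081−0.8507) = (-3.810)×(-0.7898) = 3.009 mol/dm³.
C_R = C_{R0}e^(−k₁t) = 0.2183 mol/dm³, so C_T = C_{R0}−C_R−C_S = 0.3623 mol/dm³; C_S/C_T = 8.31.

8.31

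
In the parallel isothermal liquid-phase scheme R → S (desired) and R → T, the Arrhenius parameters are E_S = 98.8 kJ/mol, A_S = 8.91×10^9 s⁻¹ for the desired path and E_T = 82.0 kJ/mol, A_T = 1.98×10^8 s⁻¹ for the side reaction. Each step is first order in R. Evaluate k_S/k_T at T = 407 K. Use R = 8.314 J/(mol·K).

0.314

With equal orders, S_{S/T} = k_S/k_T = (A_S/A_T)·exp[(E_T−E_S)/(RT)].
(E_T−E_S)/(RT) = (82.0−98.8)×10³/(8.314×407) = -16800/3384 = -4.965.
k_S/k_T = (8.91×10^9/1.98×10^8)·exp(-4.965) = 45.00 × 0.006979 = 0.314.
Since E_S > E_T, raising the temperature improves selectivity toward S.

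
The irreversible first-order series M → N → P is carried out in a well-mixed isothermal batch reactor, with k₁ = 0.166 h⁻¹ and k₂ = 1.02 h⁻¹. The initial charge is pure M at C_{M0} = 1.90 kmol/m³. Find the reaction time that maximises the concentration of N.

Setting dC_N/dt = 0 gives t_opt = ln(k₂/k₁)/(k₂−k₁).
= ln(1.02/0.166)/(1.02−0.166) = ln(6.145)/0.8540 = 1.816/0.8540 = 2.13 h.

2.13 h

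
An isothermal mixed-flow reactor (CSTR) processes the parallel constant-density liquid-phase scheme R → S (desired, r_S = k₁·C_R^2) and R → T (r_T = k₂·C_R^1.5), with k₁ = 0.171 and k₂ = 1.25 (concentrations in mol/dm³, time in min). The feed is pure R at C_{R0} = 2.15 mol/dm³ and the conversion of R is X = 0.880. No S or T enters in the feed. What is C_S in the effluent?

0.123 mol/dm³

Exit C_R = C_{R0}(1−X) = 2.15×0.120 = 0.2580 mol/dm³.
In a CSTR the entire volume is at exit conditions, so r_S = 0.171×0.2580^2 = 0.01138 and r_T = 1.25×0.2580^1.5 = 0.1638.
Fraction of consumed R going to S: r_S/(r_S+r_T) = 0.06497.
C_S = 0.06497·C_{R0}·X = 0.06497×2.15×0.880 = 0.123 mol/dm³.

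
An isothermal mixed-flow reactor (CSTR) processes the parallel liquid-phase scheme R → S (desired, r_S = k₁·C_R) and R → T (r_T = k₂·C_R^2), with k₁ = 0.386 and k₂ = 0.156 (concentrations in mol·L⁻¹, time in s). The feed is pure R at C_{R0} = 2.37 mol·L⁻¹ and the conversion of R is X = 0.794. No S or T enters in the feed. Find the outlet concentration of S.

1.57 mol·L⁻¹

Exit C_R = C_{R0}(1−X) = 2.37×0.206 = 0.4882 mol·L⁻¹.
A CSTR operates uniformly at the exit composition, giving r_S = 0.1885 and r_T = 0.03718 (each k·C_R^n at C_R = 0.4882).
Fraction of consumed R going to S: r_S/(r_S+r_T) = 0.8352.
C_S = 0.8352·C_{R0}·X = 0.8352×2.37×0.794 = 1.57 mol·L⁻¹.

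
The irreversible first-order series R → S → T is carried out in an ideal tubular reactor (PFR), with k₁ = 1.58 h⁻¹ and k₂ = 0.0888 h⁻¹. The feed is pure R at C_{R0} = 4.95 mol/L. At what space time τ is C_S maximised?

1.93 h

For first-order series the maximum of C_S occurs at τ_opt = ln(k₂/k₁)/(k₂−k₁).
= ln(0.0888/1.58)/(0.0888−1.58) = ln(0.05620)/-1.491 = -2.879/-1.491 = 1.93 h.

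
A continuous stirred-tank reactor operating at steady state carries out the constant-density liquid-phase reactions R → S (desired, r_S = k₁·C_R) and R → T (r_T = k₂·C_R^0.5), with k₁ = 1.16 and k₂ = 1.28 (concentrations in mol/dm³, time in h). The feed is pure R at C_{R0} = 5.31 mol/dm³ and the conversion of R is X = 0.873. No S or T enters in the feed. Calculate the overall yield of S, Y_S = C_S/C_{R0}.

0.372

Exit C_R = C_{R0}(1−X) = 5.31×0.127 = 0.6744 mol/dm³.
A CSTR operates uniformly at the exit composition, giving r_S = 0.7823 and r_T = 1.051 (each k·C_R^n at C_R = 0.6744).
Fraction of consumed R going to S: r_S/(r_S+r_T) = 0.4267.
C_S = 0.4267·C_{R0}·X = 0.4267×5.31×0.873 = 1.98 mol/dm³; Y_S = C_S/C_{R0} = 0.372.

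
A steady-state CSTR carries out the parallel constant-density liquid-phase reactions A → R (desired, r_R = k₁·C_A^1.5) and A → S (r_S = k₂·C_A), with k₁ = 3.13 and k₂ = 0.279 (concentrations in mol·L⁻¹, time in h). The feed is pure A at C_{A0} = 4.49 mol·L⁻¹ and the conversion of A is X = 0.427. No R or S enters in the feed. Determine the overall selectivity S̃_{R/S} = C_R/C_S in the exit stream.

Exit C_A = C_{A0}(1−X) = 4.49×0.573 = 2.573 mol·L⁻¹.
In a CSTR the entire volume is at exit conditions, so r_R = 3.13×2.573^1.5 = 12.92 and r_S = 0.279×2.573 = 0.7178.
Overall selectivity = C_R/C_S = r_Rτ/(r_Sτ) = r_R/r_S = 18.0.

18.0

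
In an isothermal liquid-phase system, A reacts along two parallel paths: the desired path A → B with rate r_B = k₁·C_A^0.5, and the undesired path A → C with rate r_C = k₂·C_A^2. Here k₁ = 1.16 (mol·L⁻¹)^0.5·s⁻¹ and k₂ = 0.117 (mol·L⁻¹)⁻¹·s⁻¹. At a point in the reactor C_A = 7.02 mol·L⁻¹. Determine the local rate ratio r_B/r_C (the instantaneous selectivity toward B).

0.533

S_{B/C} = r_B/r_C = (k₁·C_A^0.5)/(k₂·C_A^2) = (k₁/k₂)·C_A^-1.5.
= (1.16×7.020^0.5) / (0.117×7.020^2) = 3.073/5.766 = 0.533.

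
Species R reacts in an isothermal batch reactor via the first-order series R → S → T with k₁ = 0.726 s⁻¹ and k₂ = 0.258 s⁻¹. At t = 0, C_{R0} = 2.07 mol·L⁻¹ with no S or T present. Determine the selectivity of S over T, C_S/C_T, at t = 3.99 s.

0.984

For first-order series with pure R initially, C_S(t) = k₁C_{R0}/(k₂−k₁)·(e^(−k₁t) − e^(−k₂t)).
e^(−k₁t) = e^(−0.726×3.99) = e^(−2.897) = 0.05520; e^(−k₂t) = e^(−1.029) = 0.3572.
C_S = 0.726×2.07/(0.258−0.726) × (0.05520−0.3572) = (-3.211)×(-0.3020) = 0.9698 mol·L⁻¹.
C_R = C_{R0}e^(−k₁t) = 0.1143 mol·L⁻¹, so C_T = C_{R0}−C_R−C_S = 0.9859 mol·L⁻¹; C_S/C_T = 0.984.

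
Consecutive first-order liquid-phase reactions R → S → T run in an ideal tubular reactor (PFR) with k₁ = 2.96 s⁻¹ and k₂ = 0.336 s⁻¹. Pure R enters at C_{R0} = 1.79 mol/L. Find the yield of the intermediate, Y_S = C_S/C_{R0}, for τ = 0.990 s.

The intermediate concentration in a first-order A→B→C sequence is C_S = k₁C_{R0}(e^(−k₁τ) − e^(−k₂τ))/(k₂−k₁).
e^(−k₁τ) = e^(−2.96×0.990) = e^(−2.930) = 0.05338; e^(−k₂τ) = e^(−0.3326) = 0.7170.
C_S = 2.96×1.79/(0.336−2.96) × (0.05338−0.7170) = (-2.019)×(-0.6637) = 1.340 mol/L.
Y_S = C_S/C_{R0} = 1.340/1.79 = 0.749.

0.749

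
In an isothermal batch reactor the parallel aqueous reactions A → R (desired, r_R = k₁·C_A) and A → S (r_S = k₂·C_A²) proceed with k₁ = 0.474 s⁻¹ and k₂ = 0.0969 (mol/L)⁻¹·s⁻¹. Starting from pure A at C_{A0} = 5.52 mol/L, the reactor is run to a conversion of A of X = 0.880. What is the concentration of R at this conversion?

3.07 mol/L

C_A = C_{A0}(1−X) = 0.6624 mol/L.
Along a PFR/batch, dC_R/dC_A = −r_R/(r_R+r_S) = −k₁/(k₁+k₂·C_A).
Integrating from C_{A0} to C_A: C_R = (0.474/0.0969)·ln[(0.474+0.0969·5.52)/(0.474+0.0969·0.662)] = 4.892·ln(1.009/0.5382) = 3.074 mol/L.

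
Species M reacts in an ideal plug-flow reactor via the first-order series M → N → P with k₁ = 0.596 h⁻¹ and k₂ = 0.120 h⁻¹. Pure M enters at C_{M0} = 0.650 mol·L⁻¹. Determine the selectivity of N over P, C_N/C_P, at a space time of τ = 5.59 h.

1.61

Solving the coupled first-order balances gives C_N(τ) = [k₁/(k₂−k₁)]·C_{M0}·(e^(−k₁τ) − e^(−k₂τ)).
e^(−k₁τ) = e^(−0.596×5.59) = e^(−3.332) = 0.03573; e^(−k₂τ) = e^(−0.6708) = 0.5113.
C_N = 0.596×0.650/(0.120−0.596) × (0.03573−0.5113) = (-0.8139)×(-0.4756) = 0.3870 mol·L⁻¹.
C_M = C_{M0}e^(−k₁τ) = 0.02323 mol·L⁻¹, so C_P = C_{M0}−C_M−C_N = 0.2397 mol·L⁻¹; C_N/C_P = 1.61.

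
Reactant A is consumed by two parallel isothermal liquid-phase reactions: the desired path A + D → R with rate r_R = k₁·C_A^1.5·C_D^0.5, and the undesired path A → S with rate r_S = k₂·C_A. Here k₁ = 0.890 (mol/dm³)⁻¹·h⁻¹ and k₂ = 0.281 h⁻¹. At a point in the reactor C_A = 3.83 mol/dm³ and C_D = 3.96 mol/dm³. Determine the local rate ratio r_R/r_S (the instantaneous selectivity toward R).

12.3

S_{R/S} = r_R/r_S = (k₁·C_A^1.5·C_D^0.5)/(k₂·C_A) = (k₁/k₂)·C_A^0.5·C_D^0.5.
= (0.890×3.830^1.5×3.960^0.5) / (0.281×3.830) = 13.28/1.076 = 12.3.
Since the desired path is higher order in A, keeping C_A high (PFR or concentrated feed) favours R.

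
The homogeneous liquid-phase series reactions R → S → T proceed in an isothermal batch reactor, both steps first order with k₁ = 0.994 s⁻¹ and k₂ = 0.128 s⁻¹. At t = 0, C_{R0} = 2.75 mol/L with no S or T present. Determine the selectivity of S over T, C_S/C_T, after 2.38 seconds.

4.41

The intermediate concentration in a first-order A→B→C sequence is C_S = k₁C_{R0}(e^(−k₁t) − e^(−k₂t))/(k₂−k₁).
e^(−k₁t) = e^(−0.994×2.38) = e^(−2.366) = 0.09388; e^(−k₂t) = e^(−0.3046) = 0.7374.
C_S = 0.994×2.75/(0.128−0.994) × (0.09388−0.7374) = (-3.156)×(-0.6435) = 2.031 mol/L.
C_R = C_{R0}e^(−k₁t) = 0.2582 mol/L, so C_T = C_{R0}−C_R−C_S = 0.4606 mol/L; C_S/C_T = 4.41.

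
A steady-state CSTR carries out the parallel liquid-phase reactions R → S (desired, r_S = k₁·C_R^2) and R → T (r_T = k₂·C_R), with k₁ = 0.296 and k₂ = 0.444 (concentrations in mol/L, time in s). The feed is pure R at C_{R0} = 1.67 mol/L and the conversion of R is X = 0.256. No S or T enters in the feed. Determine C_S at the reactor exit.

0.194 mol/L

Exit C_R = C_{R0}(1−X) = 1.67×0.744 = 1.242 mol/L.
In a CSTR the entire volume is at exit conditions, so r_S = 0.296×1.242^2 = 0.4570 and r_T = 0.444×1.242 = 0.5517.
Fraction of consumed R going to S: r_S/(r_S+r_T) = 0.4530.
C_S = 0.4530·C_{R0}·X = 0.4530×1.67×0.256 = 0.194 mol/L.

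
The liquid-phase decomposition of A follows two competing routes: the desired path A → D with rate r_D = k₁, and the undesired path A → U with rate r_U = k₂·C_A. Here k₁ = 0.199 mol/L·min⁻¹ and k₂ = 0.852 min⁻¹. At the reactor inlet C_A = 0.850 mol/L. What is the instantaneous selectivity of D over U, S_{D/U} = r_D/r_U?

0.275

S_{D/U} = r_D/r_U = (k₁)/(k₂·C_A) = (k₁/k₂)·C_A⁻¹.
= (0.199) / (0.852×0.8500) = 0.1990/0.7242 = 0.275.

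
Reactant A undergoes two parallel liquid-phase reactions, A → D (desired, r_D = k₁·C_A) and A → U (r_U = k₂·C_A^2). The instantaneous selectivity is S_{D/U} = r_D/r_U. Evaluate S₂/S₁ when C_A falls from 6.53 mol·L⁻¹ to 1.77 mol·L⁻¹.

3.69

S_{D/U} = (k₁/k₂)·C_A⁻¹, so S₂/S₁ = (C_{A,2}/C_{A,1})⁻¹.
= 6.53/1.77 = 3.69.
Selectivity toward D rises as C_A falls — low-concentration operation is favoured.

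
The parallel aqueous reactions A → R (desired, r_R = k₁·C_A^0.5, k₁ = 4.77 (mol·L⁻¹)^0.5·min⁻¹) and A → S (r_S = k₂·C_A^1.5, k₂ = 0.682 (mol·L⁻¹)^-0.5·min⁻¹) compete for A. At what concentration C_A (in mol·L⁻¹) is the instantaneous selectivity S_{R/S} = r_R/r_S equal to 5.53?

1.26 mol·L⁻¹

S_{R/S} = (k₁/k₂)·C_A⁻¹ ⇒ C_A = (S·k₂/k₁)^(-1).
= (5.53×0.682/4.77)^(-1) = (0.7907)^(-1) = 1.26 mol·L⁻¹.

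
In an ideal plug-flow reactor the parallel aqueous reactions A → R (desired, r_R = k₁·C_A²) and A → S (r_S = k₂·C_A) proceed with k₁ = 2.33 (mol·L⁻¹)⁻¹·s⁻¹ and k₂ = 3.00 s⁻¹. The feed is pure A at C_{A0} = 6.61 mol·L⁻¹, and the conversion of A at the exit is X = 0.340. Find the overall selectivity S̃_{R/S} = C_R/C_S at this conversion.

C_A = C_{A0}(1−X) = 4.363 mol·L⁻¹.
Along a PFR/batch, dC_S/dC_A = −r_S/(r_R+r_S) = −k₂/(k₂+k₁·C_A).
Integrating from C_{A0} to C_A: C_S = (3.00/2.33)·ln[(3.00+2.33·6.61)/(3.00+2.33·4.36)] = 1.288·ln(18.40/13.16) = 0.4312 mol·L⁻¹.
Then C_R = (C_{A0}−C_A) − C_S = 2.247 − 0.4312 = 1.816 mol·L⁻¹.
S̃_{R/S} = C_R/C_S = 1.816/0.4312 = 4.21.

4.21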